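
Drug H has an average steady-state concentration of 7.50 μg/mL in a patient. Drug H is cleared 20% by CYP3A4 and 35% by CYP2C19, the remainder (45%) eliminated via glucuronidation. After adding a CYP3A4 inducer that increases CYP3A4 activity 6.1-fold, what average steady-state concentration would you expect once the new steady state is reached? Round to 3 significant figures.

3.71 μg/mL

The CYP3A4 pathway (20% of clearance) increases to 6.1× activity: 0.2 × 6.1 = 1.22.
CYP2C19 (35%) and the residual 45% are unaffected.
New clearance relative to baseline: 1.22 + 0.35 + 0.45 = 2.02.
Average steady-state concentration ∝ 1/CL, so new value = 7.50 / 2.02 = 3.71 μg/mL.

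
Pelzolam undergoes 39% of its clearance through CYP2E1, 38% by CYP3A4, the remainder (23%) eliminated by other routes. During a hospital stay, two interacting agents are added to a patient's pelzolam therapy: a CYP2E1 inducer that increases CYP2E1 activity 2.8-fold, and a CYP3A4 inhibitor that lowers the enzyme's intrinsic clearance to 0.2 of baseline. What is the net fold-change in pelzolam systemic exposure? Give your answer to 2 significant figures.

0.72

The CYP2E1 pathway (39% of clearance) rises to 2.8× activity: 0.39 × 2.8 = 1.092.
The CYP3A4 pathway (38% of clearance) is reduced to 0.2× activity: 0.38 × 0.2 = 0.076.
Non-CYP routes (23%) are unchanged.
New clearance relative to baseline: 1.092 + 0.076 + 0.23 = 1.398.
Because systemic exposure varies inversely with clearance, the combined effect is 1 / 1.398 = 0.72.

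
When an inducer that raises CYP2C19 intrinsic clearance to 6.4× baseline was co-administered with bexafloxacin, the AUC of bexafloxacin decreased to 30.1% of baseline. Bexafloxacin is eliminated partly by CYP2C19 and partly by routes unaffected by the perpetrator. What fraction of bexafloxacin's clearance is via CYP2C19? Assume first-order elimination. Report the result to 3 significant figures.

Let fm be the CYP2C19 fraction. New clearance relative to baseline = fm × 6.4 + (1 − fm).
AUC ratio = 1 / (new CL fraction), so new CL fraction = 1 / 0.301 = 3.322.
fm × 6.4 + 1 − fm = 3.322  ⇒  fm × (6.4 − 1) = 2.322  ⇒  fm = 0.430.

0.430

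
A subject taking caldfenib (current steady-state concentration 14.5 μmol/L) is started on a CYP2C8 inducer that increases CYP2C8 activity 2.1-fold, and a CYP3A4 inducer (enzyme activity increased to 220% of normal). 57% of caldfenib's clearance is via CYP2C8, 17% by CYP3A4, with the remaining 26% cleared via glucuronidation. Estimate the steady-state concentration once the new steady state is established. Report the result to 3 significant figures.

7.92 μmol/L

The CYP2C8 pathway (57% of clearance) rises to 2.1× activity: 0.57 × 2.1 = 1.197.
The CYP3A4 pathway (17% of clearance) increases to 2.2× activity: 0.17 × 2.2 = 0.374.
Non-CYP routes (26%) are unchanged.
CL_new/CL_old = 1.197 + 0.374 + 0.26 = 1.831.
Steady-state concentration ∝ 1/CL: new value = 14.5 / 1.831 = 7.92 μmol/L.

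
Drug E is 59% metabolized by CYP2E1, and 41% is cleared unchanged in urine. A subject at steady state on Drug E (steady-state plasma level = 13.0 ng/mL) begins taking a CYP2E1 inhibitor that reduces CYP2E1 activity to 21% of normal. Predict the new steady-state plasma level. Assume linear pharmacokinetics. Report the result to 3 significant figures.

CYP2E1: 0.59 × 0.21 = 0.1239
Other: 0.41 (unchanged)
CL_new/CL_old = 0.1239 + 0.41 = 0.5339.
With dosing unchanged, steady-state plasma level scales as 1/CL: 13.0 / 0.5339 = 24.3 ng/mL.

24.3 ng/mL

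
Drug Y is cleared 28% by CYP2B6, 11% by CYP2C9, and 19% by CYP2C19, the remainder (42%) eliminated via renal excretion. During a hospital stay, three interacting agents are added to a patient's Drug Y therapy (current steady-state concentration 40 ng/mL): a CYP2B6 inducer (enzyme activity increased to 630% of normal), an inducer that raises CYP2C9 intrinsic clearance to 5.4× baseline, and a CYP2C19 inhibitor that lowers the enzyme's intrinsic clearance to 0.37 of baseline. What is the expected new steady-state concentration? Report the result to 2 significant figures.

CYP2B6: 0.28 × 6.3 = 1.764
CYP2C9: 0.11 × 5.4 = 0.594
CYP2C19: 0.19 × 0.37 = 0.0703
Other: 0.42 (unchanged)
Relative clearance = 1.764 + 0.594 + 0.0703 + 0.42 = 2.8483.
Dividing the baseline by the relative clearance: 40 / 2.8483 = 14 ng/mL.

14 ng/mL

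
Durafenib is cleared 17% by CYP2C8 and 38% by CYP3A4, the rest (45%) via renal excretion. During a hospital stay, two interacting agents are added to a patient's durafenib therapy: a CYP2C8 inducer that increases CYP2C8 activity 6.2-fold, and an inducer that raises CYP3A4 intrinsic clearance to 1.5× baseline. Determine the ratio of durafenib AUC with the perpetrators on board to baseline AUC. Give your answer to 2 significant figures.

0.48

The CYP2C8 pathway (17% of clearance) rises to 6.2× activity: 0.17 × 6.2 = 1.054.
The CYP3A4 pathway (38% of clearance) is boosted to 1.5× activity: 0.38 × 1.5 = 0.57.
Non-CYP routes (45%) are unchanged.
New clearance relative to baseline: 1.054 + 0.57 + 0.45 = 2.074.
AUC ∝ 1/CL: fold-change = 1 / 2.074 = 0.48.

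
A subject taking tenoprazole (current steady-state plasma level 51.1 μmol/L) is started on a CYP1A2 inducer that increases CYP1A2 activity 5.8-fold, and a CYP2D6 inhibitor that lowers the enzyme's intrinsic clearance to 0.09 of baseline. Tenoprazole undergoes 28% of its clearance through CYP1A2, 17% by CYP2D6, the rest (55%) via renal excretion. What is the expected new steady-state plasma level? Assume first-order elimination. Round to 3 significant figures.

23.3 μmol/L

The CYP1A2 pathway (28% of clearance) increases to 5.8× activity: 0.28 × 5.8 = 1.624.
The CYP2D6 pathway (17% of clearance) is reduced to 0.09× activity: 0.17 × 0.09 = 0.0153.
Non-CYP routes (55%) are unchanged.
CL_new/CL_old = 1.624 + 0.0153 + 0.55 = 2.1893.
Steady-state plasma level ∝ 1/CL: new value = 51.1 / 2.1893 = 23.3 μmol/L.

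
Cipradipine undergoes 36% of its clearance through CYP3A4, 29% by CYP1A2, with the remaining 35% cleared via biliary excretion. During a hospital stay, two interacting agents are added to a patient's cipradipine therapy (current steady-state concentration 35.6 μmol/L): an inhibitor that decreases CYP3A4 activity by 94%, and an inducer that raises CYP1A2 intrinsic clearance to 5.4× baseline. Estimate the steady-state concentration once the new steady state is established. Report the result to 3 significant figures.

The CYP3A4 pathway (36% of clearance) drops to 0.06× activity: 0.36 × 0.06 = 0.0216.
The CYP1A2 pathway (29% of clearance) is boosted to 5.4× activity: 0.29 × 5.4 = 1.566.
The remaining 35% of clearance is unaffected.
Relative clearance = 0.0216 + 1.566 + 0.35 = 1.9376.
New steady-state concentration = 35.6 / 1.9376 = 18.4 μmol/L (concentration scales inversely with clearance).

18.4 μmol/L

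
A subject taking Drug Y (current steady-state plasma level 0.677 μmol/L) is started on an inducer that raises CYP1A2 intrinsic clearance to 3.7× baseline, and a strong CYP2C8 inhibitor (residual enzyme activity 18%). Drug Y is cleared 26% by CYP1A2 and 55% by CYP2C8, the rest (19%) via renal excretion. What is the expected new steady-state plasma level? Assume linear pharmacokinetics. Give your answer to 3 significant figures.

0.541 μmol/L

CYP1A2: 0.26 × 3.7 = 0.962
CYP2C8: 0.55 × 0.18 = 0.099
Other: 0.19 (unchanged)
CL_new/CL_old = 0.962 + 0.099 + 0.19 = 1.251.
Steady-state plasma level ∝ 1/CL: new value = 0.677 / 1.251 = 0.541 μmol/L.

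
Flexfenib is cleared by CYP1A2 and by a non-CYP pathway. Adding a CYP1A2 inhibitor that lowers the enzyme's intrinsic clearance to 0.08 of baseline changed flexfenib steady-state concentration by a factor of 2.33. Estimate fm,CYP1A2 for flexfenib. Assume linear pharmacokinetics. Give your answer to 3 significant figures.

CL'/CL = 1 / 2.33 = 0.4292
0.08·fm + (1 − fm) = 0.4292
fm = (0.4292 − 1) / (0.08 − 1) = 0.620

0.620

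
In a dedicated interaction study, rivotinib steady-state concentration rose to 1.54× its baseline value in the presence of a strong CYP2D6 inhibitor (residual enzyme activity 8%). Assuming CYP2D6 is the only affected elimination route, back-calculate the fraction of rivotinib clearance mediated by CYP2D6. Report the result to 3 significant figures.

Let fm be the CYP2D6 fraction. New clearance relative to baseline = fm × 0.08 + (1 − fm).
Steady-state concentration ratio = 1 / (new CL fraction), so new CL fraction = 1 / 1.54 = 0.6494.
fm × 0.08 + 1 − fm = 0.6494  ⇒  fm × (0.08 − 1) = −0.3506  ⇒  fm = 0.381.

0.381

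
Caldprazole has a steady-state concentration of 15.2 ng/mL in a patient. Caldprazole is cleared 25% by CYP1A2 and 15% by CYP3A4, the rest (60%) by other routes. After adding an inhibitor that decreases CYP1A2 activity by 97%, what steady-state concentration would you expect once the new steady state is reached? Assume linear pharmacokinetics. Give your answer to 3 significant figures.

The CYP1A2 pathway (25% of clearance) falls to 0.03× activity: 0.25 × 0.03 = 0.0075.
CYP3A4 (15%) and the residual 60% are unaffected.
CL_new/CL_old = 0.0075 + 0.15 + 0.6 = 0.7575.
Steady-state concentration ∝ 1/CL, so new value = 15.2 / 0.7575 = 20.1 ng/mL.

20.1 ng/mL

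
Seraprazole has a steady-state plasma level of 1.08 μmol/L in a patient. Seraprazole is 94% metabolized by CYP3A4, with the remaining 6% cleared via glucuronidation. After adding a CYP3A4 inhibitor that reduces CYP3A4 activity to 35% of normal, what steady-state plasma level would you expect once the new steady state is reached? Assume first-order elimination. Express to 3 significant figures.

2.78 μmol/L

The CYP3A4 pathway (94% of clearance) is reduced to 0.35× activity: 0.94 × 0.35 = 0.329.
Non-CYP routes (6%) are unchanged.
Relative clearance = 0.329 + 0.06 = 0.389.
Steady-state plasma level ∝ 1/CL, so new value = 1.08 / 0.389 = 2.78 μmol/L.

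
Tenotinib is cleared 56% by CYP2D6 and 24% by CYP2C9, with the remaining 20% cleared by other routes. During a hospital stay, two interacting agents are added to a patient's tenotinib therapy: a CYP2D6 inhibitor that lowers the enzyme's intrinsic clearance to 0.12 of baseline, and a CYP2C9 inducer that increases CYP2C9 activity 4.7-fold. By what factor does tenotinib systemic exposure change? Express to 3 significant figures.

CYP2D6: 0.56 × 0.12 = 0.0672
CYP2C9: 0.24 × 4.7 = 1.128
Other: 0.2 (unchanged)
Relative clearance = 0.0672 + 1.128 + 0.2 = 1.3952.
Systemic exposure ∝ 1/CL: fold-change = 1 / 1.3952 = 0.717.

0.717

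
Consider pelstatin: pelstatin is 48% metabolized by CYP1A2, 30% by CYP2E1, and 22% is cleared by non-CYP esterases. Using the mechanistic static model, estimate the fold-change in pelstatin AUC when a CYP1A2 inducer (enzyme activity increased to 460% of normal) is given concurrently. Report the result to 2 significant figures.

The CYP1A2 pathway (48% of clearance) rises to 4.6× activity: 0.48 × 4.6 = 2.208.
CYP2E1 (30%) and the residual 22% are unaffected.
Relative clearance = 2.208 + 0.3 + 0.22 = 2.728.
Since AUC ∝ 1/CL, the ratio is 1 / 2.728 = 0.37.

0.37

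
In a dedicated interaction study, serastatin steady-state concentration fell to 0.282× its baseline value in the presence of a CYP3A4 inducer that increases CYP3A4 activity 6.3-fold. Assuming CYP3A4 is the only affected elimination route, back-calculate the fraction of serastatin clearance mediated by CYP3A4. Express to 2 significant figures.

Write x for the fraction cleared via CYP3A4. The observed steady-state concentration change means clearance rose to 1/0.282 = 3.546 of baseline.
Only the CYP3A4 route changed, so 3.546 = x·6.3 + (1 − x), giving x = 0.48.

0.48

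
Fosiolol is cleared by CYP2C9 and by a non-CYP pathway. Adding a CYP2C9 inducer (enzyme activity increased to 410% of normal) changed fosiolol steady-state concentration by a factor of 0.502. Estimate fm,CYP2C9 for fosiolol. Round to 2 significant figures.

CL'/CL = 1 / 0.502 = 1.992
4.1·fm + (1 − fm) = 1.992
fm = (1.992 − 1) / (4.1 − 1) = 0.32

0.32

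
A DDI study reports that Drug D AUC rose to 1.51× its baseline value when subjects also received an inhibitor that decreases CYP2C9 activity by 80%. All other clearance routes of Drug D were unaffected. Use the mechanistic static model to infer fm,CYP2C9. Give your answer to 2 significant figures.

CL'/CL = 1 / 1.51 = 0.6623
0.2·fm + (1 − fm) = 0.6623
fm = (0.6623 − 1) / (0.2 − 1) = 0.42

0.42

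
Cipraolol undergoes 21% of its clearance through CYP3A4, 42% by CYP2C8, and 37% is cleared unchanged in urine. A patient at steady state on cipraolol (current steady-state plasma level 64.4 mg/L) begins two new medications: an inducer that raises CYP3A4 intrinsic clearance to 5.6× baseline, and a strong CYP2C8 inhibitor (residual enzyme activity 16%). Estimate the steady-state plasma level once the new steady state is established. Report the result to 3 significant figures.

39.9 mg/L

The CYP3A4 pathway (21% of clearance) increases to 5.6× activity: 0.21 × 5.6 = 1.176.
The CYP2C8 pathway (42% of clearance) drops to 0.16× activity: 0.42 × 0.16 = 0.0672.
The remaining 37% of clearance is unaffected.
CL_new/CL_old = 1.176 + 0.0672 + 0.37 = 1.6132.
Dividing the baseline by the relative clearance: 64.4 / 1.6132 = 39.9 mg/L.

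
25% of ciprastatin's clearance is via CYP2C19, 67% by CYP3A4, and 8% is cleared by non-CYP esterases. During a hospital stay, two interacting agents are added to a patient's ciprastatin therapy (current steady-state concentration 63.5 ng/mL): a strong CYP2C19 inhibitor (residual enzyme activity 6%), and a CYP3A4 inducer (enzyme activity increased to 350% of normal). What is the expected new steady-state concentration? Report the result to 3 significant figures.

26.0 ng/mL

The CYP2C19 pathway (25% of clearance) is reduced to 0.06× activity: 0.25 × 0.06 = 0.015.
The CYP3A4 pathway (67% of clearance) increases to 3.5× activity: 0.67 × 3.5 = 2.345.
Non-CYP routes (8%) are unchanged.
Relative clearance = 0.015 + 2.345 + 0.08 = 2.44.
Steady-state concentration ∝ 1/CL: new value = 63.5 / 2.44 = 26.0 ng/mL.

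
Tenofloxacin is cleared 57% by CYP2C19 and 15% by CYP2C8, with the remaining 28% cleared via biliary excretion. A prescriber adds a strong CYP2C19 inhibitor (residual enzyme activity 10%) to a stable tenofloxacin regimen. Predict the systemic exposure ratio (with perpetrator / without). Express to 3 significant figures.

The CYP2C19 pathway (57% of clearance) is reduced to 0.1× activity: 0.57 × 0.1 = 0.057.
CYP2C8 (15%) and the residual 28% are unaffected.
New clearance relative to baseline: 0.057 + 0.15 + 0.28 = 0.487.
Systemic exposure ratio = CL_old/CL_new = 1 / 0.487 = 2.05.

2.05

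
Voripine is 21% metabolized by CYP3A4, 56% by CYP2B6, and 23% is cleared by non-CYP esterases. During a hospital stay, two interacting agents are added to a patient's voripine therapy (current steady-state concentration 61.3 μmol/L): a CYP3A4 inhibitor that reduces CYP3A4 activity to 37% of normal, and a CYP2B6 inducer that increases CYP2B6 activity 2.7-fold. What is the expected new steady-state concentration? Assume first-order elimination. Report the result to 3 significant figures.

33.7 μmol/L

The CYP3A4 pathway (21% of clearance) is reduced to 0.37× activity: 0.21 × 0.37 = 0.0777.
The CYP2B6 pathway (56% of clearance) is boosted to 2.7× activity: 0.56 × 2.7 = 1.512.
The remaining 23% of clearance is unaffected.
New clearance relative to baseline: 0.0777 + 1.512 + 0.23 = 1.8197.
New steady-state concentration = 61.3 / 1.8197 = 33.7 μmol/L (concentration scales inversely with clearance).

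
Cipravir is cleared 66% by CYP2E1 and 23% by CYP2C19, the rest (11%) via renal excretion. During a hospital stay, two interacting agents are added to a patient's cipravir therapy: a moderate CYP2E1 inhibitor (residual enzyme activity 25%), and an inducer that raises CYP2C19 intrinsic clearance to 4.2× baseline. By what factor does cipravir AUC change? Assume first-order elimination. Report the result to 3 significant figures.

The CYP2E1 pathway (66% of clearance) is reduced to 0.25× activity: 0.66 × 0.25 = 0.165.
The CYP2C19 pathway (23% of clearance) increases to 4.2× activity: 0.23 × 4.2 = 0.966.
The remaining 11% of clearance is unaffected.
Relative clearance = 0.165 + 0.966 + 0.11 = 1.241.
Because AUC varies inversely with clearance, the combined effect is 1 / 1.241 = 0.806.

0.806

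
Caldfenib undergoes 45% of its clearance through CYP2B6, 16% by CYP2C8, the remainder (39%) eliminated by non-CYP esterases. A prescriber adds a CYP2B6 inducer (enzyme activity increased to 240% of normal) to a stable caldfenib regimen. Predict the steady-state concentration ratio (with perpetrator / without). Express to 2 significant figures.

The CYP2B6 pathway (45% of clearance) is boosted to 2.4× activity: 0.45 × 2.4 = 1.08.
CYP2C8 (16%) and the residual 39% are unaffected.
New clearance relative to baseline: 1.08 + 0.16 + 0.39 = 1.63.
Steady-state concentration is inversely proportional to clearance, so the fold-change is 1 / 1.63 = 0.61.

0.61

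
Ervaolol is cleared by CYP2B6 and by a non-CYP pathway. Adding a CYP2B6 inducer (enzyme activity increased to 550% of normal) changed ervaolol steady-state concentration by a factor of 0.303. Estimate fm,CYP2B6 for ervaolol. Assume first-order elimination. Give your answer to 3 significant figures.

Let fm be the CYP2B6 fraction. New clearance relative to baseline = fm × 5.5 + (1 − fm).
Steady-state concentration ratio = 1 / (new CL fraction), so new CL fraction = 1 / 0.303 = 3.3.
fm × 5.5 + 1 − fm = 3.3  ⇒  fm × (5.5 − 1) = 2.3  ⇒  fm = 0.511.

0.511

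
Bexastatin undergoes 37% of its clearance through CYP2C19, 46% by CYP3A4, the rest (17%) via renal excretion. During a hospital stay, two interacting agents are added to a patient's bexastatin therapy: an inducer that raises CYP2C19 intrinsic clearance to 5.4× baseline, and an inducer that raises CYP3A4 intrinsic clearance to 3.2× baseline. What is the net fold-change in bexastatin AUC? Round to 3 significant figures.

0.275

The CYP2C19 pathway (37% of clearance) rises to 5.4× activity: 0.37 × 5.4 = 1.998.
The CYP3A4 pathway (46% of clearance) is boosted to 3.2× activity: 0.46 × 3.2 = 1.472.
Non-CYP routes (17%) are unchanged.
Relative clearance = 1.998 + 1.472 + 0.17 = 3.64.
Because AUC varies inversely with clearance, the combined effect is 1 / 3.64 = 0.275.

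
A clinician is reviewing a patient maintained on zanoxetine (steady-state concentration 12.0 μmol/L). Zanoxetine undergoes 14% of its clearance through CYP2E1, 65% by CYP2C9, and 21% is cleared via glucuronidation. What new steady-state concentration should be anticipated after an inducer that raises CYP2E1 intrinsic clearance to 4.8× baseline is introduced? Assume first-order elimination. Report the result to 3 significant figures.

The CYP2E1 pathway (14% of clearance) is boosted to 4.8× activity: 0.14 × 4.8 = 0.672.
CYP2C9 (65%) and the residual 21% are unaffected.
Relative clearance = 0.672 + 0.65 + 0.21 = 1.532.
Steady-state concentration ∝ 1/CL, so new value = 12.0 / 1.532 = 7.83 μmol/L.

7.83 μmol/L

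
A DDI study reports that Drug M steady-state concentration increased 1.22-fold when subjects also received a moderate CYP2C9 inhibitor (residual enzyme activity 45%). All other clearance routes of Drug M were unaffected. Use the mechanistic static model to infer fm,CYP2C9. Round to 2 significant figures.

Let fm be the CYP2C9 fraction. New clearance relative to baseline = fm × 0.45 + (1 − fm).
Steady-state concentration ratio = 1 / (new CL fraction), so new CL fraction = 1 / 1.22 = 0.8197.
fm × 0.45 + 1 − fm = 0.8197  ⇒  fm × (0.45 − 1) = −0.1803  ⇒  fm = 0.33.

0.33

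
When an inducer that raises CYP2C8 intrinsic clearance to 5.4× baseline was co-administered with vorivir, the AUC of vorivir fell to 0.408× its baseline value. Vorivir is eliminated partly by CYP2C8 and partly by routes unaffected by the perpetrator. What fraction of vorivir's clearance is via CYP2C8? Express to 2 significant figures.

Write x for the fraction cleared via CYP2C8. The observed AUC change means clearance rose to 1/0.408 = 2.451 of baseline.
Only the CYP2C8 route changed, so 2.451 = x·5.4 + (1 − x), giving x = 0.33.

0.33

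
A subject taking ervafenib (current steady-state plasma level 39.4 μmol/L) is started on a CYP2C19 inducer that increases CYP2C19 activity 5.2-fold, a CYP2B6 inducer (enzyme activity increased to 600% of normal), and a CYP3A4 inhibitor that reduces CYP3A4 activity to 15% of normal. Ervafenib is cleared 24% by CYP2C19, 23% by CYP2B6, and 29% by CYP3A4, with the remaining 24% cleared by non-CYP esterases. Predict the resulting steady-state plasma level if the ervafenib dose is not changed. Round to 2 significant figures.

14 μmol/L

The CYP2C19 pathway (24% of clearance) increases to 5.2× activity: 0.24 × 5.2 = 1.248.
The CYP2B6 pathway (23% of clearance) rises to 6× activity: 0.23 × 6 = 1.38.
The CYP3A4 pathway (29% of clearance) drops to 0.15× activity: 0.29 × 0.15 = 0.0435.
Non-CYP routes (24%) are unchanged.
CL_new/CL_old = 1.248 + 1.38 + 0.0435 + 0.24 = 2.9115.
Dividing the baseline by the relative clearance: 39.4 / 2.9115 = 14 μmol/L.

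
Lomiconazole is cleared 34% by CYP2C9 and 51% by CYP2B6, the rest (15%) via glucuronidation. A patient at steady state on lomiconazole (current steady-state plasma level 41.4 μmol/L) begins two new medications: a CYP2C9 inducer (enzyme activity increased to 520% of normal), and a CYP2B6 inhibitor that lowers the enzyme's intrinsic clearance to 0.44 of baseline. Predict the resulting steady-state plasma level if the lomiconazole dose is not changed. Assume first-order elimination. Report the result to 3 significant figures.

The CYP2C9 pathway (34% of clearance) rises to 5.2× activity: 0.34 × 5.2 = 1.768.
The CYP2B6 pathway (51% of clearance) drops to 0.44× activity: 0.51 × 0.44 = 0.2244.
Non-CYP routes (15%) are unchanged.
New clearance relative to baseline: 1.768 + 0.2244 + 0.15 = 2.1424.
New steady-state plasma level = 41.4 / 2.1424 = 19.3 μmol/L (concentration scales inversely with clearance).

19.3 μmol/L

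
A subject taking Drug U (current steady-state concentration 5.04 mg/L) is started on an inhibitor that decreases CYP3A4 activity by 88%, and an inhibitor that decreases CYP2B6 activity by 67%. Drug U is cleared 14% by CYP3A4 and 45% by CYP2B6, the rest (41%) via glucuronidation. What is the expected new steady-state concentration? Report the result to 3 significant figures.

The CYP3A4 pathway (14% of clearance) falls to 0.12× activity: 0.14 × 0.12 = 0.0168.
The CYP2B6 pathway (45% of clearance) falls to 0.33× activity: 0.45 × 0.33 = 0.1485.
Non-CYP routes (41%) are unchanged.
Relative clearance = 0.0168 + 0.1485 + 0.41 = 0.5753.
Steady-state concentration ∝ 1/CL: new value = 5.04 / 0.5753 = 8.76 mg/L.

8.76 mg/L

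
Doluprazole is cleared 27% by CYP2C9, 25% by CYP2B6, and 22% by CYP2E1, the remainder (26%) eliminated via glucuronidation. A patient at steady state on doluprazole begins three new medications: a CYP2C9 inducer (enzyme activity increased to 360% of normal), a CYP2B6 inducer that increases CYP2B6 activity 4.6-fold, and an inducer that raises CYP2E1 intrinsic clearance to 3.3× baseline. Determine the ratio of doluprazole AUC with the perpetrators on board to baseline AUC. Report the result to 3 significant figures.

0.322

The CYP2C9 pathway (27% of clearance) is boosted to 3.6× activity: 0.27 × 3.6 = 0.972.
The CYP2B6 pathway (25% of clearance) is boosted to 4.6× activity: 0.25 × 4.6 = 1.15.
The CYP2E1 pathway (22% of clearance) is boosted to 3.3× activity: 0.22 × 3.3 = 0.726.
The remaining 26% of clearance is unaffected.
Relative clearance = 0.972 + 1.15 + 0.726 + 0.26 = 3.108.
Net AUC ratio = 1 / 3.108 = 0.322.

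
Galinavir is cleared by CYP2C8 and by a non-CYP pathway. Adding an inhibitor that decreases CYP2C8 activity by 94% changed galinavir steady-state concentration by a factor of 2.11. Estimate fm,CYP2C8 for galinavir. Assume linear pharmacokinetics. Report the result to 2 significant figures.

0.56

Let x = fm,CYP2C8. Because steady-state concentration ∝ 1/CL, relative clearance fell to 1/2.11 = 0.4739.
Setting x·0.06 + (1 − x) = 0.4739 and solving: x = (0.4739 − 1)/(0.06 − 1) = 0.56.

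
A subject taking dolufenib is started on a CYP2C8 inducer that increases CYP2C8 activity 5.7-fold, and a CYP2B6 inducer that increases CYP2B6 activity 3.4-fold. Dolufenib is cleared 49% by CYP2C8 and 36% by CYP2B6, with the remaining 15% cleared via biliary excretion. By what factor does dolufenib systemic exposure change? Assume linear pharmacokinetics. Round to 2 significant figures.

The CYP2C8 pathway (49% of clearance) increases to 5.7× activity: 0.49 × 5.7 = 2.793.
The CYP2B6 pathway (36% of clearance) increases to 3.4× activity: 0.36 × 3.4 = 1.224.
The remaining 15% of clearance is unaffected.
Relative clearance = 2.793 + 1.224 + 0.15 = 4.167.
Systemic exposure ∝ 1/CL: fold-change = 1 / 4.167 = 0.24.

0.24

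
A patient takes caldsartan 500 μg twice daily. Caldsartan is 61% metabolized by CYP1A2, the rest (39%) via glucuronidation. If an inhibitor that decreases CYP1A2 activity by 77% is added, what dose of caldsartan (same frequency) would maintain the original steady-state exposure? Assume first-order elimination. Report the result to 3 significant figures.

The CYP1A2 pathway (61% of clearance) is reduced to 0.23× activity: 0.61 × 0.23 = 0.1403.
Non-CYP routes (39%) are unchanged.
New clearance relative to baseline: 0.1403 + 0.39 = 0.5303.
To maintain the same steady-state level, dose must scale with clearance: new dose = 500 × 0.5303 = 265 μg.

265 μg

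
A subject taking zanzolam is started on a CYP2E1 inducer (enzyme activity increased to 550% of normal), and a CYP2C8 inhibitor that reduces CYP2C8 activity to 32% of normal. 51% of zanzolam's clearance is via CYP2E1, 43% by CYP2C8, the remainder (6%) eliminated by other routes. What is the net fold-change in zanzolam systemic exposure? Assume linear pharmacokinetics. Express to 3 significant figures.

0.333

The CYP2E1 pathway (51% of clearance) is boosted to 5.5× activity: 0.51 × 5.5 = 2.805.
The CYP2C8 pathway (43% of clearance) drops to 0.32× activity: 0.43 × 0.32 = 0.1376.
The remaining 6% of clearance is unaffected.
CL_new/CL_old = 2.805 + 0.1376 + 0.06 = 3.0026.
Because systemic exposure varies inversely with clearance, the combined effect is 1 / 3.0026 = 0.333.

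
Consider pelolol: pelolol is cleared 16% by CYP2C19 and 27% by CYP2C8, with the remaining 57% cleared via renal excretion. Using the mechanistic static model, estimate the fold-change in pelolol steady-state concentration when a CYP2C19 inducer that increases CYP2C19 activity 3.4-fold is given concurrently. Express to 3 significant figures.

CYP2C19: 0.16 × 3.4 = 0.544
CYP2C8: 0.27 (unchanged)
Other: 0.57 (unchanged)
New clearance relative to baseline: 0.544 + 0.27 + 0.57 = 1.384.
Steady-state concentration ratio = CL_old/CL_new = 1 / 1.384 = 0.723.

0.723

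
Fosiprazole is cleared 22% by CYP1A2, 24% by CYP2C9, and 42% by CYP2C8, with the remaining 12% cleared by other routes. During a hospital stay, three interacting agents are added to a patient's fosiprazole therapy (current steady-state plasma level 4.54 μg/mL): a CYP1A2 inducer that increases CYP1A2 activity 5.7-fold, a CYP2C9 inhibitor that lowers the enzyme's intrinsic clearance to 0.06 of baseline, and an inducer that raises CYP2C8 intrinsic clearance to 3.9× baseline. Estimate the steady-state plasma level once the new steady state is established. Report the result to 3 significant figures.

1.50 μg/mL

CYP1A2: 0.22 × 5.7 = 1.254
CYP2C9: 0.24 × 0.06 = 0.0144
CYP2C8: 0.42 × 3.9 = 1.638
Other: 0.12 (unchanged)
CL_new/CL_old = 1.254 + 0.0144 + 1.638 + 0.12 = 3.0264.
Dividing the baseline by the relative clearance: 4.54 / 3.0264 = 1.50 μg/mL.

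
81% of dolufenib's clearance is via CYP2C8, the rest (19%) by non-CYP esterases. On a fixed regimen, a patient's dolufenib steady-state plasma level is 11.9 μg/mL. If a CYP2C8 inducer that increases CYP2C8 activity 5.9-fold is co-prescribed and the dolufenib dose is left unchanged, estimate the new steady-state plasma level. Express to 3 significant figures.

The CYP2C8 pathway (81% of clearance) rises to 5.9× activity: 0.81 × 5.9 = 4.779.
The remaining 19% of clearance is unaffected.
CL_new/CL_old = 4.779 + 0.19 = 4.969.
Steady-state plasma level ∝ 1/CL, so new value = 11.9 / 4.969 = 2.39 μg/mL.

2.39 μg/mL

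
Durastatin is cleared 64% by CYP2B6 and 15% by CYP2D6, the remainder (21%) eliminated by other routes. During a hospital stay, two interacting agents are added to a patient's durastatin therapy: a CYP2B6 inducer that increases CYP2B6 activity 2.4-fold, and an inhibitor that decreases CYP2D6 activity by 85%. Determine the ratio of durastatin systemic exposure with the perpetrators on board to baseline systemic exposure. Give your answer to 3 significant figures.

0.565

CYP2B6: 0.64 × 2.4 = 1.536
CYP2D6: 0.15 × 0.15 = 0.0225
Other: 0.21 (unchanged)
Relative clearance = 1.536 + 0.0225 + 0.21 = 1.7685.
Systemic exposure ∝ 1/CL: fold-change = 1 / 1.7685 = 0.565.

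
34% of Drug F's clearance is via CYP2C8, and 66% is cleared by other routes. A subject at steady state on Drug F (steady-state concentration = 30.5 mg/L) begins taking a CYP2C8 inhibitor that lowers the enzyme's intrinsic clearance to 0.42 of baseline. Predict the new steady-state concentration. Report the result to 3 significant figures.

38.0 mg/L

The CYP2C8 pathway (34% of clearance) drops to 0.42× activity: 0.34 × 0.42 = 0.1428.
The remaining 66% of clearance is unaffected.
Relative clearance = 0.1428 + 0.66 = 0.8028.
New steady-state concentration = baseline ÷ relative clearance = 30.5 / 0.8028 = 38.0 mg/L.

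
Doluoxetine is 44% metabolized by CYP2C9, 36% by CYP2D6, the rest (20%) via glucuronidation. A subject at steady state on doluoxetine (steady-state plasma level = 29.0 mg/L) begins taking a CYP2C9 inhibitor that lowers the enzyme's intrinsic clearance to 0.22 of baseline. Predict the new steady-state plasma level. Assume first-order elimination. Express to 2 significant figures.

44 mg/L

CYP2C9: 0.44 × 0.22 = 0.0968
CYP2D6: 0.36 (unchanged)
Other: 0.2 (unchanged)
Relative clearance = 0.0968 + 0.36 + 0.2 = 0.6568.
Steady-state plasma level ∝ 1/CL, so new value = 29.0 / 0.6568 = 44 mg/L.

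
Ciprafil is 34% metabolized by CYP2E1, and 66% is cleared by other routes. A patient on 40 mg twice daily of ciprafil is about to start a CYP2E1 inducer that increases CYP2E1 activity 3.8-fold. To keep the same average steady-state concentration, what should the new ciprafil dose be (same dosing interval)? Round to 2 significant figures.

The CYP2E1 pathway (34% of clearance) increases to 3.8× activity: 0.34 × 3.8 = 1.292.
Non-CYP routes (66%) are unchanged.
New clearance relative to baseline: 1.292 + 0.66 = 1.952.
Css,avg = (dose rate)/CL, so holding Css fixed requires dose ∝ CL: 40 × 1.952 = 78 mg.

78 mg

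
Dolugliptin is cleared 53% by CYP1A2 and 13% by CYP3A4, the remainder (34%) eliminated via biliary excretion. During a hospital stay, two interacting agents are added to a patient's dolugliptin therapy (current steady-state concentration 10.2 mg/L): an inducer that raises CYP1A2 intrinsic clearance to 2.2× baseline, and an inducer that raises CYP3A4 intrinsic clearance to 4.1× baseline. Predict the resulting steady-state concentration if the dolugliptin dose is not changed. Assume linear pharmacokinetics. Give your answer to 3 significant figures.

The CYP1A2 pathway (53% of clearance) increases to 2.2× activity: 0.53 × 2.2 = 1.166.
The CYP3A4 pathway (13% of clearance) rises to 4.1× activity: 0.13 × 4.1 = 0.533.
Non-CYP routes (34%) are unchanged.
New clearance relative to baseline: 1.166 + 0.533 + 0.34 = 2.039.
New steady-state concentration = 10.2 / 2.039 = 5.00 mg/L (concentration scales inversely with clearance).

5.00 mg/L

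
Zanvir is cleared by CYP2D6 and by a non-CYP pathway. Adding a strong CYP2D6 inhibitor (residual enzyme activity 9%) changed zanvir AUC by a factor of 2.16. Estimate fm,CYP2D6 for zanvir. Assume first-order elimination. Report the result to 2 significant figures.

CL'/CL = 1 / 2.16 = 0.463
0.09·fm + (1 − fm) = 0.463
fm = (0.463 − 1) / (0.09 − 1) = 0.59

0.59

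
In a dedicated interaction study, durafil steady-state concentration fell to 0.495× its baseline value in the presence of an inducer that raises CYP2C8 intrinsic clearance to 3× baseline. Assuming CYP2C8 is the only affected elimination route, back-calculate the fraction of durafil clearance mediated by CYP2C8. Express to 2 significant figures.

Let x = fm,CYP2C8. Because steady-state concentration ∝ 1/CL, relative clearance rose to 1/0.495 = 2.02.
Setting x·3 + (1 − x) = 2.02 and solving: x = (2.02 − 1)/(3 − 1) = 0.51.

0.51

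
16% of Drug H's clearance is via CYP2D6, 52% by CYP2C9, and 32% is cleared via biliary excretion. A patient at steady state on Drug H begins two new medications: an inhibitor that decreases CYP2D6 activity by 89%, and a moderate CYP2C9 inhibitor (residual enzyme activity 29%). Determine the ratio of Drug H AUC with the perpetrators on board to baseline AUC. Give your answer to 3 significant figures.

The CYP2D6 pathway (16% of clearance) falls to 0.11× activity: 0.16 × 0.11 = 0.0176.
The CYP2C9 pathway (52% of clearance) falls to 0.29× activity: 0.52 × 0.29 = 0.1508.
The remaining 32% of clearance is unaffected.
CL_new/CL_old = 0.0176 + 0.1508 + 0.32 = 0.4884.
Net AUC ratio = 1 / 0.4884 = 2.05.

2.05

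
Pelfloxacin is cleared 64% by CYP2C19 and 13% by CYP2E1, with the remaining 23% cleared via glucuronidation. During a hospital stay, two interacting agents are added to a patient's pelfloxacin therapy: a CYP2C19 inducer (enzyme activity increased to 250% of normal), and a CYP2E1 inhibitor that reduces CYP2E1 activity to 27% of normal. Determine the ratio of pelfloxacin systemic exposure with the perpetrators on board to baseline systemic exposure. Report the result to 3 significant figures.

The CYP2C19 pathway (64% of clearance) rises to 2.5× activity: 0.64 × 2.5 = 1.6.
The CYP2E1 pathway (13% of clearance) drops to 0.27× activity: 0.13 × 0.27 = 0.0351.
Non-CYP routes (23%) are unchanged.
New clearance relative to baseline: 1.6 + 0.0351 + 0.23 = 1.8651.
Systemic exposure ∝ 1/CL: fold-change = 1 / 1.8651 = 0.536.

0.536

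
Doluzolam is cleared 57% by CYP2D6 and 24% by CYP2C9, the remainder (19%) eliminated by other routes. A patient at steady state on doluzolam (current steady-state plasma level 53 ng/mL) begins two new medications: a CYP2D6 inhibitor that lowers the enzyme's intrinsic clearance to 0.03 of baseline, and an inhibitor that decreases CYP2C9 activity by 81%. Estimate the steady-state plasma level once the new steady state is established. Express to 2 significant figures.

The CYP2D6 pathway (57% of clearance) falls to 0.03× activity: 0.57 × 0.03 = 0.0171.
The CYP2C9 pathway (24% of clearance) is reduced to 0.19× activity: 0.24 × 0.19 = 0.0456.
The remaining 19% of clearance is unaffected.
CL_new/CL_old = 0.0171 + 0.0456 + 0.19 = 0.2527.
Dividing the baseline by the relative clearance: 53 / 0.2527 = 2.1 × 10² ng/mL.

2.1 × 10² ng/mL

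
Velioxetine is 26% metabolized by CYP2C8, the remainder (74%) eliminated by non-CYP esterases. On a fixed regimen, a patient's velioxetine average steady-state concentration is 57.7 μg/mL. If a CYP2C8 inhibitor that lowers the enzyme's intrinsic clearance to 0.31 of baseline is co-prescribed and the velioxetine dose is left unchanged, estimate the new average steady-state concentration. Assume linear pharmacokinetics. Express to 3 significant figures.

70.3 μg/mL

CYP2C8: 0.26 × 0.31 = 0.0806
Other: 0.74 (unchanged)
New clearance relative to baseline: 0.0806 + 0.74 = 0.8206.
Average steady-state concentration ∝ 1/CL, so new value = 57.7 / 0.8206 = 70.3 μg/mL.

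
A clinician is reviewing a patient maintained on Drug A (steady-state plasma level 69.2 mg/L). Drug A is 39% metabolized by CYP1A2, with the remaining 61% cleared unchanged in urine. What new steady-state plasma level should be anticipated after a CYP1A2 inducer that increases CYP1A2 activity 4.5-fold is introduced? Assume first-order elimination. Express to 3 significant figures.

CYP1A2: 0.39 × 4.5 = 1.755
Other: 0.61 (unchanged)
Relative clearance = 1.755 + 0.61 = 2.365.
With dosing unchanged, steady-state plasma level scales as 1/CL: 69.2 / 2.365 = 29.3 mg/L.

29.3 mg/L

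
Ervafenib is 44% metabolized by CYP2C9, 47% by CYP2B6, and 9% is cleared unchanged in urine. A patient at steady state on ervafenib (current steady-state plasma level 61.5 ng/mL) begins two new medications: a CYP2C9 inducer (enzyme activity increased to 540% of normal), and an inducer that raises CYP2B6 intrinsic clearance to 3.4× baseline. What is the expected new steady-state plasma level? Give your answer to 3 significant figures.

15.1 ng/mL

CYP2C9: 0.44 × 5.4 = 2.376
CYP2B6: 0.47 × 3.4 = 1.598
Other: 0.09 (unchanged)
Relative clearance = 2.376 + 1.598 + 0.09 = 4.064.
New steady-state plasma level = 61.5 / 4.064 = 15.1 ng/mL (concentration scales inversely with clearance).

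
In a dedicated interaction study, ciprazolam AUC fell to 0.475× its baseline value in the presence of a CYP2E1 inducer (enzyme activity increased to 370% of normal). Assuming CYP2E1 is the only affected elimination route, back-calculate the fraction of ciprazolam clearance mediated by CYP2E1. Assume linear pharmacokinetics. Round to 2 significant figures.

0.41

Let x = fm,CYP2E1. Because AUC ∝ 1/CL, relative clearance rose to 1/0.475 = 2.105.
Only the CYP2E1 route changed, so 2.105 = x·3.7 + (1 − x), giving x = 0.41.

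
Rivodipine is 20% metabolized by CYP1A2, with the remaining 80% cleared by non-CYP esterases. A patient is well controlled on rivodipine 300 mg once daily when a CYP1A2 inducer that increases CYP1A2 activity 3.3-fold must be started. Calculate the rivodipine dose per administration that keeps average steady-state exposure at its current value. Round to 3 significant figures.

CYP1A2: 0.2 × 3.3 = 0.66
Other: 0.8 (unchanged)
New clearance relative to baseline: 0.66 + 0.8 = 1.46.
Css,avg = (dose rate)/CL, so holding Css fixed requires dose ∝ CL: 300 × 1.46 = 438 mg.

438 mg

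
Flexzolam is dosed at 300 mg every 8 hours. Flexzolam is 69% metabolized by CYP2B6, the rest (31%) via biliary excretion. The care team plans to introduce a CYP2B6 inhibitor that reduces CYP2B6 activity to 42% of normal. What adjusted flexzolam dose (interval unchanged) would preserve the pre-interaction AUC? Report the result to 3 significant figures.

The CYP2B6 pathway (69% of clearance) is reduced to 0.42× activity: 0.69 × 0.42 = 0.2898.
The remaining 31% of clearance is unaffected.
CL_new/CL_old = 0.2898 + 0.31 = 0.5998.
Css,avg = (dose rate)/CL, so holding Css fixed requires dose ∝ CL: 300 × 0.5998 = 180 mg.

180 mg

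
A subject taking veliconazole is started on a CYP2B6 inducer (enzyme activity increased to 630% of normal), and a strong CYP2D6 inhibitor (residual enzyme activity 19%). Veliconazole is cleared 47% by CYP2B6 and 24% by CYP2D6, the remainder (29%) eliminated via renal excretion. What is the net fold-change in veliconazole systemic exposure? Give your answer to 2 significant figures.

0.30

The CYP2B6 pathway (47% of clearance) is boosted to 6.3× activity: 0.47 × 6.3 = 2.961.
The CYP2D6 pathway (24% of clearance) drops to 0.19× activity: 0.24 × 0.19 = 0.0456.
Non-CYP routes (29%) are unchanged.
New clearance relative to baseline: 2.961 + 0.0456 + 0.29 = 3.2966.
Because systemic exposure varies inversely with clearance, the combined effect is 1 / 3.2966 = 0.30.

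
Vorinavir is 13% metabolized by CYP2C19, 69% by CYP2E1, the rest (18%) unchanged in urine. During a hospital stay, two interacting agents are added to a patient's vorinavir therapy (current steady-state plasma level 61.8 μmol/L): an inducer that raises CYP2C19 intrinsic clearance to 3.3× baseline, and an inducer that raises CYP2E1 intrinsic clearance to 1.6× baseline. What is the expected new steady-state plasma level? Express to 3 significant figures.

36.1 μmol/L

The CYP2C19 pathway (13% of clearance) rises to 3.3× activity: 0.13 × 3.3 = 0.429.
The CYP2E1 pathway (69% of clearance) increases to 1.6× activity: 0.69 × 1.6 = 1.104.
The remaining 18% of clearance is unaffected.
New clearance relative to baseline: 0.429 + 1.104 + 0.18 = 1.713.
Steady-state plasma level ∝ 1/CL: new value = 61.8 / 1.713 = 36.1 μmol/L.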